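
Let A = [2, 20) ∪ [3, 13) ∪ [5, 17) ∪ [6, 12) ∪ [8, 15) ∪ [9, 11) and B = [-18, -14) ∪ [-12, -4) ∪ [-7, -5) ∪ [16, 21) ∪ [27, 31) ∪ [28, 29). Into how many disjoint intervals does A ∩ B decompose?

1

First set merges to [2, 20).
Second set merges to [-18, -14), [-12, -4), [16, 21), [27, 31).
A ∩ B = [16, 20).
That is 1 disjoint piece.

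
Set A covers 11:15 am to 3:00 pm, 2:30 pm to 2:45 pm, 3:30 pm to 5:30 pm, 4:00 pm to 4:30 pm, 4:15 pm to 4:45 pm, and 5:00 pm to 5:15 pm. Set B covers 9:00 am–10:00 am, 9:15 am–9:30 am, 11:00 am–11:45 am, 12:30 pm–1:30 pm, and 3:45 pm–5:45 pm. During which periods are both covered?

A, merged: 11:15 am–3:00 pm, 3:30 pm–5:30 pm.
B, merged: 9:00 am–10:00 am, 11:00 am–11:45 am, 12:30 pm–1:30 pm, 3:45 pm–5:45 pm.
11:15 am–3:00 pm ∩ B → 11:15 am–11:45 am, 12:30 pm–1:30 pm.
3:30 pm–5:30 pm ∩ B → 3:45 pm–5:30 pm.

11:15 am–11:45 am, 12:30 pm–1:30 pm, 3:45 pm–5:30 pm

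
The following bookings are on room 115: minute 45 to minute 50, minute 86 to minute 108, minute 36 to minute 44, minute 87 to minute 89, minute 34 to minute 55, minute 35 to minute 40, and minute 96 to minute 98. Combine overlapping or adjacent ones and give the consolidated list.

minute 34 to minute 55, minute 86 to minute 108

Sort by start: minute 34 to minute 55, minute 35 to minute 40, minute 36 to minute 44, minute 45 to minute 50, minute 86 to minute 108, minute 87 to minute 89, minute 96 to minute 98.
minute 35 to minute 40 overlaps/touches minute 34 to minute 55 → extend to minute 34 to minute 55.
minute 36 to minute 44 overlaps/touches minute 34 to minute 55 → extend to minute 34 to minute 55.
minute 45 to minute 50 overlaps/touches minute 34 to minute 55 → extend to minute 34 to minute 55.
minute 86 to minute 108 is disjoint → start new block.
minute 87 to minute 89 overlaps/touches minute 86 to minute 108 → extend to minute 86 to minute 108.
minute 96 to minute 98 overlaps/touches minute 86 to minute 108 → extend to minute 86 to minute 108.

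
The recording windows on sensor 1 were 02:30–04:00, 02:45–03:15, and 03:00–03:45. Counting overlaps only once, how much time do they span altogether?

Merged: 02:30–04:00.
Length: 1 h 30 min.

1 h 30 min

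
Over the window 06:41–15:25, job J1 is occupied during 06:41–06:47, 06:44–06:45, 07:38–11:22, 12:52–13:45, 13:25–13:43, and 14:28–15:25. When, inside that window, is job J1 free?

After merging, the occupied span is 06:41–06:47, 07:38–11:22, 12:52–13:45, 14:28–15:25.
Uncovered inside 06:41–15:25: 06:47–07:38, 11:22–12:52, 13:45–14:28.

06:47–07:38, 11:22–12:52, 13:45–14:28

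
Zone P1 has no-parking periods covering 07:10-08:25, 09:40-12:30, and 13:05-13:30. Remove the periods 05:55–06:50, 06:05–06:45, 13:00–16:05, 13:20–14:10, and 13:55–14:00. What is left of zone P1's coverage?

07:10–08:25, 09:40–12:30

B, merged: 05:55–06:50, 13:00–16:05.
07:10–08:25: nothing removed.
09:40–12:30: nothing removed.
13:05–13:30: entirely removed.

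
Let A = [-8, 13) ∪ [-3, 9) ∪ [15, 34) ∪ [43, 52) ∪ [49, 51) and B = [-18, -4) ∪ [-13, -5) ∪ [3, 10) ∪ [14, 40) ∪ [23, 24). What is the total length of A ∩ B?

30

First set merges to [-8, 13), [15, 34), [43, 52).
Second set merges to [-18, -4), [3, 10), [14, 40).
A ∩ B = [-8, -4), [3, 10), [15, 34).
Total: 4 + 7 + 19 = 30.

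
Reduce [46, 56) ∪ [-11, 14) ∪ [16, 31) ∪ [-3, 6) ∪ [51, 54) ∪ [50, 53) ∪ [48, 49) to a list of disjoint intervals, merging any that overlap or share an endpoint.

Sort by start: [-11, 14), [-3, 6), [16, 31), [46, 56), [48, 49), [50, 53), [51, 54).
[-3, 6) overlaps/touches [-11, 14) → extend to [-11, 14).
[16, 31) is disjoint → start new block.
[46, 56) is disjoint → start new block.
[48, 49) overlaps/touches [46, 56) → extend to [46, 56).
[50, 53) overlaps/touches [46, 56) → extend to [46, 56).
[51, 54) overlaps/touches [46, 56) → extend to [46, 56).

[-11, 14) ∪ [16, 31) ∪ [46, 56)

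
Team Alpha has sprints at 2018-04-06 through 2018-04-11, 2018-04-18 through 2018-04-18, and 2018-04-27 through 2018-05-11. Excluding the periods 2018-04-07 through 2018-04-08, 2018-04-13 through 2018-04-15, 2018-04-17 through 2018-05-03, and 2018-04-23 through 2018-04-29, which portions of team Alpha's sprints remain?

Second set merges to 2018-04-07 through 2018-04-08, 2018-04-13 through 2018-04-15, 2018-04-17 through 2018-05-03.
2018-04-06 through 2018-04-11 \ B = 2018-04-06 through 2018-04-06, 2018-04-09 through 2018-04-11.
2018-04-18 through 2018-04-18: entirely removed.
2018-04-27 through 2018-05-11 \ B = 2018-05-04 through 2018-05-11.

2018-04-06 through 2018-04-06, 2018-04-09 through 2018-04-11, 2018-05-04 through 2018-05-11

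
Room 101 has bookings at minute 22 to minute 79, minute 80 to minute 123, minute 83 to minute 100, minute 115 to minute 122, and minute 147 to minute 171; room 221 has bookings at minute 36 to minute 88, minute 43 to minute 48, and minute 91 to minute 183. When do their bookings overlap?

Merge the first list: minute 22 to minute 79, minute 80 to minute 123, minute 147 to minute 171.
Merge the second list: minute 36 to minute 88, minute 91 to minute 183.
minute 22 to minute 79 meets the second set on minute 36 to minute 79.
minute 80 to minute 123 meets the second set on minute 80 to minute 88, minute 91 to minute 123.
minute 147 to minute 171 meets the second set on minute 147 to minute 171.

minute 36 to minute 79, minute 80 to minute 88, minute 91 to minute 123, minute 147 to minute 171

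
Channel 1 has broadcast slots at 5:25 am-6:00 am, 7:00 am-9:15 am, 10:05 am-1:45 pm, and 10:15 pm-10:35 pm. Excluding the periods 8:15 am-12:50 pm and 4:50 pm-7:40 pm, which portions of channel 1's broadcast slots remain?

5:25 am–6:00 am: no B overlap → unchanged.
7:00 am–9:15 am minus B → 7:00 am–8:15 am.
10:05 am–1:45 pm minus B → 12:50 pm–1:45 pm.
10:15 pm–10:35 pm: no B overlap → unchanged.

5:25 am–6:00 am, 7:00 am–8:15 am, 12:50 pm–1:45 pm, 10:15 pm–10:35 pm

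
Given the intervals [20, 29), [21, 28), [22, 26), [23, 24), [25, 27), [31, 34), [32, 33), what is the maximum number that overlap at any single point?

4

Walk the sorted start/end points keeping a running depth.
The depth first hits 4 at 23.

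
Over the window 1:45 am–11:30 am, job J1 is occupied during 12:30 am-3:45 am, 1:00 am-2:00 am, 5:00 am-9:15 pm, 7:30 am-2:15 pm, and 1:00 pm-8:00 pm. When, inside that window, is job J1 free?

Covered (merged): 12:30 am–3:45 am, 5:00 am–9:15 pm.
Gaps within 1:45 am–11:30 am: 3:45 am–5:00 am.

3:45 am–5:00 am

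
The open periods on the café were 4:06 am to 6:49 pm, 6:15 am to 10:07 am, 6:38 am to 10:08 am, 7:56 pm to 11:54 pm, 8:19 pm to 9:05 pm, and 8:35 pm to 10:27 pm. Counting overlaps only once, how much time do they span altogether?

18 h 41 min

Merged: 4:06 am–6:49 pm, 7:56 pm–11:54 pm.
Lengths: 14 h 43 min + 3 h 58 min = 18 h 41 min.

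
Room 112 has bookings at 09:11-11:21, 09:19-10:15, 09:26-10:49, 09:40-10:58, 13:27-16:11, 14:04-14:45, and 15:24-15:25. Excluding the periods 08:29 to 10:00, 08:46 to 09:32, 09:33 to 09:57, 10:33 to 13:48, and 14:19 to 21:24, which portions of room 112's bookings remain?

First set merges to 09:11-11:21, 13:27-16:11.
Second set merges to 08:29-10:00, 10:33-13:48, 14:19-21:24.
09:11-11:21 with B removed leaves 10:00-10:33.
13:27-16:11 with B removed leaves 13:48-14:19.

10:00-10:33, 13:48-14:19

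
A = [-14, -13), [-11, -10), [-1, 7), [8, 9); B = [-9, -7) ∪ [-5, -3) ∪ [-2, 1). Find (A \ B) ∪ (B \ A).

A but not B: [-14, -13), [-11, -10), [1, 7), [8, 9).
B but not A: [-9, -7), [-5, -3), [-2, -1).
Combining gives A △ B.

[-14, -13) ∪ [-11, -10) ∪ [-9, -7) ∪ [-5, -3) ∪ [-2, -1) ∪ [1, 7) ∪ [8, 9)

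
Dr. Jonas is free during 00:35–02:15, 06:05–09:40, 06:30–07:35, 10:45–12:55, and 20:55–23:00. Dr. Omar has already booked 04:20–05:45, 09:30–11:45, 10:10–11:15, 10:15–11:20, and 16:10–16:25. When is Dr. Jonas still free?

Merge the first list: 00:35–02:15, 06:05–09:40, 10:45–12:55, 20:55–23:00.
Merge the second list: 04:20–05:45, 09:30–11:45, 16:10–16:25.
00:35–02:15: nothing removed.
06:05–09:40 \ B = 06:05–09:30.
10:45–12:55 \ B = 11:45–12:55.
20:55–23:00: nothing removed.

00:35–02:15, 06:05–09:30, 11:45–12:55, 20:55–23:00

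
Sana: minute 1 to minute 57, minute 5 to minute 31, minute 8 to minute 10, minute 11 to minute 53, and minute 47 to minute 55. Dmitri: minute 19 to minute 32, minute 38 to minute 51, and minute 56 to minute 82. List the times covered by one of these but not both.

First set merges to minute 1 to minute 57.
A but not B: minute 1 to minute 19, minute 32 to minute 38, minute 51 to minute 56.
B but not A: minute 57 to minute 82.
Combining gives A △ B.

minute 1 to minute 19, minute 32 to minute 38, minute 51 to minute 56, minute 57 to minute 82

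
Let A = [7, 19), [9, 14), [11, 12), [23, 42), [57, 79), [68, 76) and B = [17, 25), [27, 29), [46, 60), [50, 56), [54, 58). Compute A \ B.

First set merges to [7, 19), [23, 42), [57, 79).
Second set merges to [17, 25), [27, 29), [46, 60).
[7, 19) \ B = [7, 17).
[23, 42) \ B = [25, 27), [29, 42).
[57, 79) \ B = [60, 79).

[7, 17) ∪ [25, 27) ∪ [29, 42) ∪ [60, 79)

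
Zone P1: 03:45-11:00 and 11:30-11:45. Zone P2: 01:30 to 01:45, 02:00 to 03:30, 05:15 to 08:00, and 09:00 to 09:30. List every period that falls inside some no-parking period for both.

05:15–08:00, 09:00–09:30

03:45–11:00 overlaps B on 05:15–08:00, 09:00–09:30.
11:30–11:45 falls entirely outside B.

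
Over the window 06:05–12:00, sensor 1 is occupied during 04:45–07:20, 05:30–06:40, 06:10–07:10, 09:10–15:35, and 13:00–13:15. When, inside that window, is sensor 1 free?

Covered (merged): 04:45–07:20, 09:10–15:35.
Complement within 06:05–12:00: 07:20–09:10.

07:20–09:10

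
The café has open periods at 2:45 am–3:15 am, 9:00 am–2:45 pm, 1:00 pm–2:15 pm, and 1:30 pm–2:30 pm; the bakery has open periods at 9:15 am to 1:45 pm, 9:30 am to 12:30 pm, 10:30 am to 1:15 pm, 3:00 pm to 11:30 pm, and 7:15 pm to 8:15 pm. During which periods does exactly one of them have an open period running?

First set merges to 2:45 am–3:15 am, 9:00 am–2:45 pm.
Second set merges to 9:15 am–1:45 pm, 3:00 pm–11:30 pm.
A but not B: 2:45 am–3:15 am, 9:00 am–9:15 am, 1:45 pm–2:45 pm.
B but not A: 3:00 pm–11:30 pm.
Combining gives A △ B.

2:45 am–3:15 am, 9:00 am–9:15 am, 1:45 pm–2:45 pm, 3:00 pm–11:30 pm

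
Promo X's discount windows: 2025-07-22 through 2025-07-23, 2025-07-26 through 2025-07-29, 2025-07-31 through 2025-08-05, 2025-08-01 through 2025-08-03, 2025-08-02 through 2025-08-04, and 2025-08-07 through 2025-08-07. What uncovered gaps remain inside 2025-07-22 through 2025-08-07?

After merging, the occupied span is 2025-07-22 through 2025-07-23, 2025-07-26 through 2025-07-29, 2025-07-31 through 2025-08-05, 2025-08-07 through 2025-08-07.
Complement within 2025-07-22 through 2025-08-07: 2025-07-24 through 2025-07-25, 2025-07-30 through 2025-07-30, 2025-08-06 through 2025-08-06.

2025-07-24 through 2025-07-25, 2025-07-30 through 2025-07-30, 2025-08-06 through 2025-08-06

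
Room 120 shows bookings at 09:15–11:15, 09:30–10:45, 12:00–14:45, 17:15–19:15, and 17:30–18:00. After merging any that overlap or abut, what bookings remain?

09:30–10:45 overlaps/touches 09:15–11:15 → extend to 09:15–11:15.
12:00–14:45 is disjoint → start new block.
17:15–19:15 is disjoint → start new block.
17:30–18:00 overlaps/touches 17:15–19:15 → extend to 17:15–19:15.

09:15–11:15, 12:00–14:45, 17:15–19:15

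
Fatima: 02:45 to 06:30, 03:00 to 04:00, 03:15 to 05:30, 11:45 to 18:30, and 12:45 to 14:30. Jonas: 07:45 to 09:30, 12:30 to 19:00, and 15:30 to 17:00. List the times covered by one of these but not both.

A, merged: 02:45-06:30, 11:45-18:30.
B, merged: 07:45-09:30, 12:30-19:00.
Only in the first: 02:45-06:30, 11:45-12:30.
Only in the second: 07:45-09:30, 18:30-19:00.
Together these are the periods covered by exactly one.

02:45-06:30, 07:45-09:30, 11:45-12:30, 18:30-19:00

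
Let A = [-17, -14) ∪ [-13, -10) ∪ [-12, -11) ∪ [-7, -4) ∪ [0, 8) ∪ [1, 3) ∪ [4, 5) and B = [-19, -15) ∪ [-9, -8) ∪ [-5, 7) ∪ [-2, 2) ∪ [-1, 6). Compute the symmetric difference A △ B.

A, merged: [-17, -14), [-13, -10), [-7, -4), [0, 8).
B, merged: [-19, -15), [-9, -8), [-5, 7).
A \ B = [-15, -14), [-13, -10), [-7, -5), [7, 8).
B \ A = [-19, -17), [-9, -8), [-4, 0).
Union of the two gives the symmetric difference.

[-19, -17) ∪ [-15, -14) ∪ [-13, -10) ∪ [-9, -8) ∪ [-7, -5) ∪ [-4, 0) ∪ [7, 8)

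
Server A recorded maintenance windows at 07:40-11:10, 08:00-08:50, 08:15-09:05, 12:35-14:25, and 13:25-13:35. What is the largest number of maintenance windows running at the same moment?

Walk the sorted start/end points keeping a running depth.
The depth first hits 3 at 08:15.

3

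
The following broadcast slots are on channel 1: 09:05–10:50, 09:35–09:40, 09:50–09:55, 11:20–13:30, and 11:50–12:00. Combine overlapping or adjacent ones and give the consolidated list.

09:05–10:50, 11:20–13:30

09:35–09:40 overlaps/touches 09:05–10:50 → extend to 09:05–10:50.
09:50–09:55 overlaps/touches 09:05–10:50 → extend to 09:05–10:50.
11:20–13:30 is disjoint → start new block.
11:50–12:00 overlaps/touches 11:20–13:30 → extend to 11:20–13:30.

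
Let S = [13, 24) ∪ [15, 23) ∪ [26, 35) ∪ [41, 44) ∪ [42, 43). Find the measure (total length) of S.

23

Merged: [13, 24), [26, 35), [41, 44).
Lengths: 11 + 9 + 3 = 23.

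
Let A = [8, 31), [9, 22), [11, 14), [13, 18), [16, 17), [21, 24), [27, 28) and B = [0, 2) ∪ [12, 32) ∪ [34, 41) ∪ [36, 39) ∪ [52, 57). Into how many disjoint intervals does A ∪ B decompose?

First set merges to [8, 31).
Second set merges to [0, 2), [12, 32), [34, 41), [52, 57).
A ∪ B = [0, 2), [8, 32), [34, 41), [52, 57).
That is 4 disjoint pieces.

4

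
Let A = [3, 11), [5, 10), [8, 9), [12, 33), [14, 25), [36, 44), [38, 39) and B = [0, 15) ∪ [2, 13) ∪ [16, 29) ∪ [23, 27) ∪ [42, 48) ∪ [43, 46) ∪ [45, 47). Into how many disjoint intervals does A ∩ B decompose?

4

A, merged: [3, 11), [12, 33), [36, 44).
B, merged: [0, 15), [16, 29), [42, 48).
A ∩ B = [3, 11), [12, 15), [16, 29), [42, 44).
That is 4 disjoint pieces.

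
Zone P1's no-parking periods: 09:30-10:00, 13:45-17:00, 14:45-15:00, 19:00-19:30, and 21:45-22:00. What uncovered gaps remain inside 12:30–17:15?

The merged coverage is 09:30–10:00, 13:45–17:00, 19:00–19:30, 21:45–22:00.
Complement within 12:30–17:15: 12:30–13:45, 17:00–17:15.

12:30–13:45, 17:00–17:15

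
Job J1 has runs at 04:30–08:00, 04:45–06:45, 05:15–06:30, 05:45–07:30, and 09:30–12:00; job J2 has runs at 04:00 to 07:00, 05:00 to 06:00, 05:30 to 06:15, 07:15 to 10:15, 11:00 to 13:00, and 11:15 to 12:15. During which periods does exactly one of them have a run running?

04:00–04:30, 07:00–07:15, 08:00–09:30, 10:15–11:00, 12:00–13:00

A, merged: 04:30–08:00, 09:30–12:00.
B, merged: 04:00–07:00, 07:15–10:15, 11:00–13:00.
A \ B = 07:00–07:15, 10:15–11:00.
B \ A = 04:00–04:30, 08:00–09:30, 12:00–13:00.
Union of the two gives the symmetric difference.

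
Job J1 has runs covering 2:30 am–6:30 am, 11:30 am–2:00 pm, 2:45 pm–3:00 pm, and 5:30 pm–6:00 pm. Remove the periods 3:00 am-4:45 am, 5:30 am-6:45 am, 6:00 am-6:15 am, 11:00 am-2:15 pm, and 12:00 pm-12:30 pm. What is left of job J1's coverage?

B, merged: 3:00 am–4:45 am, 5:30 am–6:45 am, 11:00 am–2:15 pm.
2:30 am–6:30 am with B removed leaves 2:30 am–3:00 am, 4:45 am–5:30 am.
11:30 am–2:00 pm lies entirely inside B → drops out.
2:45 pm–3:00 pm is untouched.
5:30 pm–6:00 pm is untouched.

2:30 am–3:00 am, 4:45 am–5:30 am, 2:45 pm–3:00 pm, 5:30 pm–6:00 pm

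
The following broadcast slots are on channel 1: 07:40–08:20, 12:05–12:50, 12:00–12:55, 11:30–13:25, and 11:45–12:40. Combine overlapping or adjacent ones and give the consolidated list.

07:40–08:20, 11:30–13:25

Sort by start: 07:40–08:20, 11:30–13:25, 11:45–12:40, 12:00–12:55, 12:05–12:50.
11:30–13:25 is disjoint → start new block.
11:45–12:40 overlaps/touches 11:30–13:25 → extend to 11:30–13:25.
12:00–12:55 overlaps/touches 11:30–13:25 → extend to 11:30–13:25.
12:05–12:50 overlaps/touches 11:30–13:25 → extend to 11:30–13:25.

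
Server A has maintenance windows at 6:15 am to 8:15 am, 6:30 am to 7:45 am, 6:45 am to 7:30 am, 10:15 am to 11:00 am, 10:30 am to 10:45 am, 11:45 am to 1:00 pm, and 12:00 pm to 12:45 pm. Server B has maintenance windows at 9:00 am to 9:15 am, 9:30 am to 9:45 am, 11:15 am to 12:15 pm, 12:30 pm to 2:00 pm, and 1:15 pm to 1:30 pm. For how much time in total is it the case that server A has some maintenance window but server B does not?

A, merged: 6:15 am–8:15 am, 10:15 am–11:00 am, 11:45 am–1:00 pm.
B, merged: 9:00 am–9:15 am, 9:30 am–9:45 am, 11:15 am–12:15 pm, 12:30 pm–2:00 pm.
A \ B = 6:15 am–8:15 am, 10:15 am–11:00 am, 12:15 pm–12:30 pm.
Total: 2 h + 45 min + 15 min = 3 h.

3 h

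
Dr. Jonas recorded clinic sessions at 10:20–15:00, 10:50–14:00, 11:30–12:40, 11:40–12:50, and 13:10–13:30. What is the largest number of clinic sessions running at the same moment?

4

At 11:40, 4 of the intervals are simultaneously active.
No point has more.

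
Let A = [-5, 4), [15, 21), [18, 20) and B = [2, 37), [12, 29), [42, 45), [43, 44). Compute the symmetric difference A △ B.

[-5, 2) ∪ [4, 15) ∪ [21, 37) ∪ [42, 45)

Merge the first list: [-5, 4), [15, 21).
Merge the second list: [2, 37), [42, 45).
A but not B: [-5, 2).
B but not A: [4, 15), [21, 37), [42, 45).
Combining gives A △ B.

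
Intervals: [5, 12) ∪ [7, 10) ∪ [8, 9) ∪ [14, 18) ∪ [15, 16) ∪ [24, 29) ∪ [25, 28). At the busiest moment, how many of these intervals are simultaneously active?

3

At 8, 3 of the intervals are simultaneously active.
No point has more.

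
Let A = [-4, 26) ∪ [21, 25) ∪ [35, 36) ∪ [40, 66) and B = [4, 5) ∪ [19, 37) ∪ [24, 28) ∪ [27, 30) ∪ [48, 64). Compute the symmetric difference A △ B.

[-4, 4) ∪ [5, 19) ∪ [26, 35) ∪ [36, 37) ∪ [40, 48) ∪ [64, 66)

Merge the first list: [-4, 26), [35, 36), [40, 66).
Merge the second list: [4, 5), [19, 37), [48, 64).
A but not B: [-4, 4), [5, 19), [40, 48), [64, 66).
B but not A: [26, 35), [36, 37).
Combining gives A △ B.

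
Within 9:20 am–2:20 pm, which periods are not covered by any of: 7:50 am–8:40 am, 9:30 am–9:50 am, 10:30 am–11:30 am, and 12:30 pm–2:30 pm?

After merging, the occupied span is 7:50 am–8:40 am, 9:30 am–9:50 am, 10:30 am–11:30 am, 12:30 pm–2:30 pm.
Complement within 9:20 am–2:20 pm: 9:20 am–9:30 am, 9:50 am–10:30 am, 11:30 am–12:30 pm.

9:20 am–9:30 am, 9:50 am–10:30 am, 11:30 am–12:30 pm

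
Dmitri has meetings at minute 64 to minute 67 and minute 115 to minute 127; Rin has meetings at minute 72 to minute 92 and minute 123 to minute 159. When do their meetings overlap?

minute 123 to minute 127

minute 64 to minute 67: no overlap with the second set.
minute 115 to minute 127 meets the second set on minute 123 to minute 127.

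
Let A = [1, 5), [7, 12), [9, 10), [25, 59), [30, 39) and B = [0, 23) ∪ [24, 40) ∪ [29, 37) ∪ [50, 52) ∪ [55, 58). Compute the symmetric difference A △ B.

First set merges to [1, 5), [7, 12), [25, 59).
Second set merges to [0, 23), [24, 40), [50, 52), [55, 58).
Only in the first: [40, 50), [52, 55), [58, 59).
Only in the second: [0, 1), [5, 7), [12, 23), [24, 25).
Together these are the periods covered by exactly one.

[0, 1) ∪ [5, 7) ∪ [12, 23) ∪ [24, 25) ∪ [40, 50) ∪ [52, 55) ∪ [58, 59)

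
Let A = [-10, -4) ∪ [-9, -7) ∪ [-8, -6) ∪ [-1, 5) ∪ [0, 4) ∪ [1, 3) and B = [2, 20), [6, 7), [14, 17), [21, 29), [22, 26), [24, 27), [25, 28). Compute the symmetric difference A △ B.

[-10, -4) ∪ [-1, 2) ∪ [5, 20) ∪ [21, 29)

Merge the first list: [-10, -4), [-1, 5).
Merge the second list: [2, 20), [21, 29).
A but not B: [-10, -4), [-1, 2).
B but not A: [5, 20), [21, 29).
Combining gives A △ B.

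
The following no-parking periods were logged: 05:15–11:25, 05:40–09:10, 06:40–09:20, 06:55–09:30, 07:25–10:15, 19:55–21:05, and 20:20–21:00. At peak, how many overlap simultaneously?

Walk the sorted start/end points keeping a running depth.
The depth first hits 5 at 07:25.

5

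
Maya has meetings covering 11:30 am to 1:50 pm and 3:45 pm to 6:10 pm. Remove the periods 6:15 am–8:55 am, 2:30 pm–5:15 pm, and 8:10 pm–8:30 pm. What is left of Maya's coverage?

11:30 am–1:50 pm, 5:15 pm–6:10 pm

11:30 am–1:50 pm: no B overlap → unchanged.
3:45 pm–6:10 pm minus B → 5:15 pm–6:10 pm.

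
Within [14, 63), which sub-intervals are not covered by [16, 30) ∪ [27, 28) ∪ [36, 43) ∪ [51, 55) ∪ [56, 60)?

[14, 16) ∪ [30, 36) ∪ [43, 51) ∪ [55, 56) ∪ [60, 63)

The merged coverage is [16, 30), [36, 43), [51, 55), [56, 60).
Complement within [14, 63): [14, 16), [30, 36), [43, 51), [55, 56), [60, 63).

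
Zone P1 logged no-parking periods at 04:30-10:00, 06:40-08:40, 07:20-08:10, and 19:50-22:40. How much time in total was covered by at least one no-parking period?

8 h 20 min

Merged: 04:30–10:00, 19:50–22:40.
Lengths: 5 h 30 min + 2 h 50 min = 8 h 20 min.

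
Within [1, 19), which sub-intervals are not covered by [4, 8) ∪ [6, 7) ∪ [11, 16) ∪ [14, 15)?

Covered (merged): [4, 8), [11, 16).
Uncovered inside [1, 19): [1, 4), [8, 11), [16, 19).

[1, 4) ∪ [8, 11) ∪ [16, 19)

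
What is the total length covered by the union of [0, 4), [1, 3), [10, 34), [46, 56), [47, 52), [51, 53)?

38

Merged: [0, 4), [10, 34), [46, 56).
Lengths: 4 + 24 + 10 = 38.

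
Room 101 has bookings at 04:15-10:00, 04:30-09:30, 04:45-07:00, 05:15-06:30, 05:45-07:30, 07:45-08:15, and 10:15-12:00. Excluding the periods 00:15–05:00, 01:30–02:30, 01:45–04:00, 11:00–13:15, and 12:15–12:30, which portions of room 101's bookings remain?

05:00-10:00, 10:15-11:00

A, merged: 04:15-10:00, 10:15-12:00.
B, merged: 00:15-05:00, 11:00-13:15.
04:15-10:00 with B removed leaves 05:00-10:00.
10:15-12:00 with B removed leaves 10:15-11:00.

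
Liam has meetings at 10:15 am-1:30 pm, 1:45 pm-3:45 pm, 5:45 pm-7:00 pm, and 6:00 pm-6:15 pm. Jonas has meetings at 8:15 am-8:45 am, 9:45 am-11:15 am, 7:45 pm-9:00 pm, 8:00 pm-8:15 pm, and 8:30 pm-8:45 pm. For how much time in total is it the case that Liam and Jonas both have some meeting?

1 h

A, merged: 10:15 am-1:30 pm, 1:45 pm-3:45 pm, 5:45 pm-7:00 pm.
B, merged: 8:15 am-8:45 am, 9:45 am-11:15 am, 7:45 pm-9:00 pm.
A ∩ B = 10:15 am-11:15 am.
Total: 1 h.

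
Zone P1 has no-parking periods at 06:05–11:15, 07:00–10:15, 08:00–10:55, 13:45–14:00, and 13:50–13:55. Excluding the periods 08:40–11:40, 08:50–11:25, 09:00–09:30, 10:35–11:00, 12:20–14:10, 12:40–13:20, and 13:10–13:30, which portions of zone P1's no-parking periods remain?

06:05–08:40

First set merges to 06:05–11:15, 13:45–14:00.
Second set merges to 08:40–11:40, 12:20–14:10.
06:05–11:15 minus B → 06:05–08:40.
13:45–14:00: fully covered by B → removed.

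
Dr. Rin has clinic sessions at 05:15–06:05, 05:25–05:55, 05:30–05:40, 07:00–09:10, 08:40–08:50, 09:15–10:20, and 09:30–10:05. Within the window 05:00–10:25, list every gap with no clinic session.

05:00–05:15, 06:05–07:00, 09:10–09:15, 10:20–10:25

Covered (merged): 05:15–06:05, 07:00–09:10, 09:15–10:20.
Complement within 05:00–10:25: 05:00–05:15, 06:05–07:00, 09:10–09:15, 10:20–10:25.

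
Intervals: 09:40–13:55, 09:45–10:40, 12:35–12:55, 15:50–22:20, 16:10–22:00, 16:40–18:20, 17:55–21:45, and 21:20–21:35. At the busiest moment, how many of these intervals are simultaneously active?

At 17:55, 4 of the intervals are simultaneously active.
No point has more.

4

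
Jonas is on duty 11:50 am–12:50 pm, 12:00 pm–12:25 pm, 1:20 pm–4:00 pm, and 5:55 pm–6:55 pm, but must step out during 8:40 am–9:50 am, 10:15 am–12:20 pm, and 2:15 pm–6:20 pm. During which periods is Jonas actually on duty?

First set merges to 11:50 am-12:50 pm, 1:20 pm-4:00 pm, 5:55 pm-6:55 pm.
11:50 am-12:50 pm \ B = 12:20 pm-12:50 pm.
1:20 pm-4:00 pm \ B = 1:20 pm-2:15 pm.
5:55 pm-6:55 pm \ B = 6:20 pm-6:55 pm.

12:20 pm-12:50 pm, 1:20 pm-2:15 pm, 6:20 pm-6:55 pm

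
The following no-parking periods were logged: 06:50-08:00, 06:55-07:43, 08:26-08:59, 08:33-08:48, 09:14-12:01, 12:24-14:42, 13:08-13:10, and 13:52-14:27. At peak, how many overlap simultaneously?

2

At 06:55, 2 of the intervals are simultaneously active.
No point has more.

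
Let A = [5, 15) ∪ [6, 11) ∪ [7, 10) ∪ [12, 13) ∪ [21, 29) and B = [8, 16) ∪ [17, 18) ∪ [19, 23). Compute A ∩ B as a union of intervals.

First set merges to [5, 15), [21, 29).
[5, 15) ∩ B → [8, 15).
[21, 29) ∩ B → [21, 23).

[8, 15) ∪ [21, 23)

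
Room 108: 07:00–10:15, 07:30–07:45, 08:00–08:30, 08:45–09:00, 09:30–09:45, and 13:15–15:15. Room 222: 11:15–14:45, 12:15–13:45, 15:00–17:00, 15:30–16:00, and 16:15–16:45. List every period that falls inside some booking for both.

A, merged: 07:00-10:15, 13:15-15:15.
B, merged: 11:15-14:45, 15:00-17:00.
07:00-10:15: no overlap with the second set.
13:15-15:15 meets the second set on 13:15-14:45, 15:00-15:15.

13:15-14:45, 15:00-15:15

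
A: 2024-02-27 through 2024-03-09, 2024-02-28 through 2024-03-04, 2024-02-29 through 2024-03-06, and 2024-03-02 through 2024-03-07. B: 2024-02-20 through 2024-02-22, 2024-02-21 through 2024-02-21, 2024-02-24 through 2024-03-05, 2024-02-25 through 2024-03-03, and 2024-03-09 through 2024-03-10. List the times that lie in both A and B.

2024-02-27 through 2024-03-05, 2024-03-09 through 2024-03-09

First set merges to 2024-02-27 through 2024-03-09.
Second set merges to 2024-02-20 through 2024-02-22, 2024-02-24 through 2024-03-05, 2024-03-09 through 2024-03-10.
2024-02-27 through 2024-03-09 meets the second set on 2024-02-27 through 2024-03-05, 2024-03-09 through 2024-03-09.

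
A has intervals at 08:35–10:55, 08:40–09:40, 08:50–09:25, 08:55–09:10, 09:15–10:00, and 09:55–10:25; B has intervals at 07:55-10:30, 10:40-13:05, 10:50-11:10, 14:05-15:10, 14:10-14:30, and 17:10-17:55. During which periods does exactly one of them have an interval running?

A, merged: 08:35-10:55.
B, merged: 07:55-10:30, 10:40-13:05, 14:05-15:10, 17:10-17:55.
Only in the first: 10:30-10:40.
Only in the second: 07:55-08:35, 10:55-13:05, 14:05-15:10, 17:10-17:55.
Together these are the periods covered by exactly one.

07:55-08:35, 10:30-10:40, 10:55-13:05, 14:05-15:10, 17:10-17:55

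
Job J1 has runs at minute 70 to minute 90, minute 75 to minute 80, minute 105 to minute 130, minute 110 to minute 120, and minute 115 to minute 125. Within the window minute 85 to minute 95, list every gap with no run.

The merged coverage is minute 70 to minute 90, minute 105 to minute 130.
Complement within minute 85 to minute 95: minute 90 to minute 95.

minute 90 to minute 95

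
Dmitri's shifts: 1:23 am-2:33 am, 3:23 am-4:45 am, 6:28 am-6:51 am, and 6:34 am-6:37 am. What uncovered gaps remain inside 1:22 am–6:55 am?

The merged coverage is 1:23 am–2:33 am, 3:23 am–4:45 am, 6:28 am–6:51 am.
Complement within 1:22 am–6:55 am: 1:22 am–1:23 am, 2:33 am–3:23 am, 4:45 am–6:28 am, 6:51 am–6:55 am.

1:22 am–1:23 am, 2:33 am–3:23 am, 4:45 am–6:28 am, 6:51 am–6:55 am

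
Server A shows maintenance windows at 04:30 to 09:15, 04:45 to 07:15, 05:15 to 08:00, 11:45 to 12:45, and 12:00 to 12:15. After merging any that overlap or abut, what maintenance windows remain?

04:30-09:15, 11:45-12:45

04:45-07:15 overlaps/touches 04:30-09:15 → extend to 04:30-09:15.
05:15-08:00 overlaps/touches 04:30-09:15 → extend to 04:30-09:15.
11:45-12:45 is disjoint → start new block.
12:00-12:15 overlaps/touches 11:45-12:45 → extend to 11:45-12:45.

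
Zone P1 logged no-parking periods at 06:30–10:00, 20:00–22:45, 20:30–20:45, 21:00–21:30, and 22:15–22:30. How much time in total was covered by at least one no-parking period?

6 h 15 min

Merged: 06:30-10:00, 20:00-22:45.
Lengths: 3 h 30 min + 2 h 45 min = 6 h 15 min.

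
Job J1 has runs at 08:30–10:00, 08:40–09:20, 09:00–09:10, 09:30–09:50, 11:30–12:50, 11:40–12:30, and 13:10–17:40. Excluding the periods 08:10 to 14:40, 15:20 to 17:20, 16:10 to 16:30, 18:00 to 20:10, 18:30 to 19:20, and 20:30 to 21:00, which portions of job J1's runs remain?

14:40–15:20, 17:20–17:40

A, merged: 08:30–10:00, 11:30–12:50, 13:10–17:40.
B, merged: 08:10–14:40, 15:20–17:20, 18:00–20:10, 20:30–21:00.
08:30–10:00 lies entirely inside B → drops out.
11:30–12:50 lies entirely inside B → drops out.
13:10–17:40 with B removed leaves 14:40–15:20, 17:20–17:40.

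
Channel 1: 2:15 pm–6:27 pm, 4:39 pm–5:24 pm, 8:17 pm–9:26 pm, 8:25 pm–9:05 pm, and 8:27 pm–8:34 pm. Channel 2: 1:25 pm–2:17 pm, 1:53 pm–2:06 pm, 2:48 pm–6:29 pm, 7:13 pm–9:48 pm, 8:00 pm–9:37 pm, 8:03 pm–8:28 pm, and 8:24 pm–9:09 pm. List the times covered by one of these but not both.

A, merged: 2:15 pm-6:27 pm, 8:17 pm-9:26 pm.
B, merged: 1:25 pm-2:17 pm, 2:48 pm-6:29 pm, 7:13 pm-9:48 pm.
Only in the first: 2:17 pm-2:48 pm.
Only in the second: 1:25 pm-2:15 pm, 6:27 pm-6:29 pm, 7:13 pm-8:17 pm, 9:26 pm-9:48 pm.
Together these are the periods covered by exactly one.

1:25 pm-2:15 pm, 2:17 pm-2:48 pm, 6:27 pm-6:29 pm, 7:13 pm-8:17 pm, 9:26 pm-9:48 pm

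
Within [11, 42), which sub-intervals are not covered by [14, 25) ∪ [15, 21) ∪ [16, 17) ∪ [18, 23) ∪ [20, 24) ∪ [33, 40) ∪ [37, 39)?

Covered (merged): [14, 25), [33, 40).
Uncovered inside [11, 42): [11, 14), [25, 33), [40, 42).

[11, 14) ∪ [25, 33) ∪ [40, 42)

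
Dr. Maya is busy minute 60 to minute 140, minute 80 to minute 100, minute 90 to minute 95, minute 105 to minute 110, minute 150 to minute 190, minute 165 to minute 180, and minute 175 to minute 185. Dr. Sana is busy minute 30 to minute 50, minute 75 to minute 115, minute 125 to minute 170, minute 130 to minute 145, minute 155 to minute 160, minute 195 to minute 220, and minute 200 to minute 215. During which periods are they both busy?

minute 75 to minute 115, minute 125 to minute 140, minute 150 to minute 170

First set merges to minute 60 to minute 140, minute 150 to minute 190.
Second set merges to minute 30 to minute 50, minute 75 to minute 115, minute 125 to minute 170, minute 195 to minute 220.
minute 60 to minute 140 overlaps B on minute 75 to minute 115, minute 125 to minute 140.
minute 150 to minute 190 overlaps B on minute 150 to minute 170.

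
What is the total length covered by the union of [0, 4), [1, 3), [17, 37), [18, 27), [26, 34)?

Merged: [0, 4), [17, 37).
Lengths: 4 + 20 = 24.

24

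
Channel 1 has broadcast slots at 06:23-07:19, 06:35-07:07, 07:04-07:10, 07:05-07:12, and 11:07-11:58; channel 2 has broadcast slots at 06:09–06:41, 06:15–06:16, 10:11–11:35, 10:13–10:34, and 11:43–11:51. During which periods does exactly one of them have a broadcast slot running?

06:09-06:23, 06:41-07:19, 10:11-11:07, 11:35-11:43, 11:51-11:58

A, merged: 06:23-07:19, 11:07-11:58.
B, merged: 06:09-06:41, 10:11-11:35, 11:43-11:51.
Only in the first: 06:41-07:19, 11:35-11:43, 11:51-11:58.
Only in the second: 06:09-06:23, 10:11-11:07.
Together these are the periods covered by exactly one.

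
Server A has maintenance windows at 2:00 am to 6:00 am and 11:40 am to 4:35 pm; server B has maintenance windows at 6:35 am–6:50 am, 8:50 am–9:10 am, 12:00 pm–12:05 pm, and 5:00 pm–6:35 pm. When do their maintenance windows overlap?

2:00 am-6:00 am meets no B interval.
11:40 am-4:35 pm ∩ B → 12:00 pm-12:05 pm.

12:00 pm-12:05 pm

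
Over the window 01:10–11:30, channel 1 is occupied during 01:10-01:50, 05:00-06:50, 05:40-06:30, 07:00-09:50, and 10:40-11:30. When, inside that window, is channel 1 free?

01:50–05:00, 06:50–07:00, 09:50–10:40

The merged coverage is 01:10–01:50, 05:00–06:50, 07:00–09:50, 10:40–11:30.
Complement within 01:10–11:30: 01:50–05:00, 06:50–07:00, 09:50–10:40.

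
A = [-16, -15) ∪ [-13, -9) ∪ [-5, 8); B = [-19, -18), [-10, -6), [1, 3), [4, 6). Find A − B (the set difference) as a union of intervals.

[-16, -15): no B overlap → unchanged.
[-13, -9) minus B → [-13, -10).
[-5, 8) minus B → [-5, 1), [3, 4), [6, 8).

[-16, -15) ∪ [-13, -10) ∪ [-5, 1) ∪ [3, 4) ∪ [6, 8)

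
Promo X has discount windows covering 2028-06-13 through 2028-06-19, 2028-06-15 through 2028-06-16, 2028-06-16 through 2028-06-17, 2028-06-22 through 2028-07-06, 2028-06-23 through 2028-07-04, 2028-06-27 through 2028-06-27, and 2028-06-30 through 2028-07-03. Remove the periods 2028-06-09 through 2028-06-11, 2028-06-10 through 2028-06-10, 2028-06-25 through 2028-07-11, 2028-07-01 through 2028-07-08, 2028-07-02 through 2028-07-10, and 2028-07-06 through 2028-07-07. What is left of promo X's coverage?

A, merged: 2028-06-13 through 2028-06-19, 2028-06-22 through 2028-07-06.
B, merged: 2028-06-09 through 2028-06-11, 2028-06-25 through 2028-07-11.
2028-06-13 through 2028-06-19: nothing removed.
2028-06-22 through 2028-07-06 \ B = 2028-06-22 through 2028-06-24.

2028-06-13 through 2028-06-19, 2028-06-22 through 2028-06-24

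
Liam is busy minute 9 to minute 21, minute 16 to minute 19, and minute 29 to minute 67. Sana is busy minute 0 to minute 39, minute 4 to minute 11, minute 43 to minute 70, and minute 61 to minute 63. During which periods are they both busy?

First set merges to minute 9 to minute 21, minute 29 to minute 67.
Second set merges to minute 0 to minute 39, minute 43 to minute 70.
minute 9 to minute 21 ∩ B → minute 9 to minute 21.
minute 29 to minute 67 ∩ B → minute 29 to minute 39, minute 43 to minute 67.

minute 9 to minute 21, minute 29 to minute 39, minute 43 to minute 67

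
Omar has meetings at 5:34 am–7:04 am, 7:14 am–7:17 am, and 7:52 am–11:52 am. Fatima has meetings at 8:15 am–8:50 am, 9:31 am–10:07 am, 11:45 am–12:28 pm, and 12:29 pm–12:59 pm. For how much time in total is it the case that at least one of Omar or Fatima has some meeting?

6 h 39 min

A ∪ B = 5:34 am–7:04 am, 7:14 am–7:17 am, 7:52 am–12:28 pm, 12:29 pm–12:59 pm.
Total: 1 h 30 min + 3 min + 4 h 36 min + 30 min = 6 h 39 min.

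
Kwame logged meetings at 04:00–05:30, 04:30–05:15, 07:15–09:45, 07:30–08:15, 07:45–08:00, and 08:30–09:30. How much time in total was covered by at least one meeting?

Merged: 04:00–05:30, 07:15–09:45.
Lengths: 1 h 30 min + 2 h 30 min = 4 h.

4 h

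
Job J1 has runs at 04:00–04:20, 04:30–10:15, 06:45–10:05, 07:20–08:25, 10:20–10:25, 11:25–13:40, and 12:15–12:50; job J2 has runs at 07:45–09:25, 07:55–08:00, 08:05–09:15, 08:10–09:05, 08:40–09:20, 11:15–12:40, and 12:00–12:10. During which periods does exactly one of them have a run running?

First set merges to 04:00-04:20, 04:30-10:15, 10:20-10:25, 11:25-13:40.
Second set merges to 07:45-09:25, 11:15-12:40.
Only in the first: 04:00-04:20, 04:30-07:45, 09:25-10:15, 10:20-10:25, 12:40-13:40.
Only in the second: 11:15-11:25.
Together these are the periods covered by exactly one.

04:00-04:20, 04:30-07:45, 09:25-10:15, 10:20-10:25, 11:15-11:25, 12:40-13:40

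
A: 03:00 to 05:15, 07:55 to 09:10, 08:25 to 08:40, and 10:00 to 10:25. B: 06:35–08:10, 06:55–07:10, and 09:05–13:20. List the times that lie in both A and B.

07:55–08:10, 09:05–09:10, 10:00–10:25

First set merges to 03:00–05:15, 07:55–09:10, 10:00–10:25.
Second set merges to 06:35–08:10, 09:05–13:20.
03:00–05:15 meets no B interval.
07:55–09:10 ∩ B → 07:55–08:10, 09:05–09:10.
10:00–10:25 ∩ B → 10:00–10:25.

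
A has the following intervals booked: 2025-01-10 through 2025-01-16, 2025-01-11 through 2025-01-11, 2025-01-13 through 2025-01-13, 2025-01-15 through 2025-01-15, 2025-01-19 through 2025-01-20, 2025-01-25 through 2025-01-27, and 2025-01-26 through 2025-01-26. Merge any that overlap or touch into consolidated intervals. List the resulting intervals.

2025-01-11 through 2025-01-11 overlaps/touches 2025-01-10 through 2025-01-16 → extend to 2025-01-10 through 2025-01-16.
2025-01-13 through 2025-01-13 overlaps/touches 2025-01-10 through 2025-01-16 → extend to 2025-01-10 through 2025-01-16.
2025-01-15 through 2025-01-15 overlaps/touches 2025-01-10 through 2025-01-16 → extend to 2025-01-10 through 2025-01-16.
2025-01-19 through 2025-01-20 is disjoint → start new block.
2025-01-25 through 2025-01-27 is disjoint → start new block.
2025-01-26 through 2025-01-26 overlaps/touches 2025-01-25 through 2025-01-27 → extend to 2025-01-25 through 2025-01-27.

2025-01-10 through 2025-01-16, 2025-01-19 through 2025-01-20, 2025-01-25 through 2025-01-27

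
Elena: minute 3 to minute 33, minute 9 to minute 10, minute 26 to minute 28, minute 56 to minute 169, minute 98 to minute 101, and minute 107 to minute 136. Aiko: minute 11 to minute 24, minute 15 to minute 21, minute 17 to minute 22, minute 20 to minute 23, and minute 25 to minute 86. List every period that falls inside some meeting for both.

A, merged: minute 3 to minute 33, minute 56 to minute 169.
B, merged: minute 11 to minute 24, minute 25 to minute 86.
minute 3 to minute 33 meets the second set on minute 11 to minute 24, minute 25 to minute 33.
minute 56 to minute 169 meets the second set on minute 56 to minute 86.

minute 11 to minute 24, minute 25 to minute 33, minute 56 to minute 86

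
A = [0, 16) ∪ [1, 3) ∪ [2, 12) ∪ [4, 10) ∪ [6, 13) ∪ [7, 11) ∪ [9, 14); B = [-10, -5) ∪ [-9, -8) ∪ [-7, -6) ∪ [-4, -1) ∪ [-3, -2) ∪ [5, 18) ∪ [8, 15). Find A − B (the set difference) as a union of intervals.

[0, 5)

Merge the first list: [0, 16).
Merge the second list: [-10, -5), [-4, -1), [5, 18).
[0, 16) minus B → [0, 5).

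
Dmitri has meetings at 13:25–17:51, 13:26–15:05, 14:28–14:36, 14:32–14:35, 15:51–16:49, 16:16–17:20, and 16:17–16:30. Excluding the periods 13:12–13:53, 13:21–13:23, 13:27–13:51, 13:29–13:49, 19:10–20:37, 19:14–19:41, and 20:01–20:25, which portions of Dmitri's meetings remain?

13:53-17:51

Merge the first list: 13:25-17:51.
Merge the second list: 13:12-13:53, 19:10-20:37.
13:25-17:51 minus B → 13:53-17:51.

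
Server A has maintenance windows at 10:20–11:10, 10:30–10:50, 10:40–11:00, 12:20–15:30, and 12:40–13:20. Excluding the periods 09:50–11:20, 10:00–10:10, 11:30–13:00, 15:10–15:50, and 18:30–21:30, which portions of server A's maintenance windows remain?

13:00–15:10

Merge the first list: 10:20–11:10, 12:20–15:30.
Merge the second list: 09:50–11:20, 11:30–13:00, 15:10–15:50, 18:30–21:30.
10:20–11:10: entirely removed.
12:20–15:30 \ B = 13:00–15:10.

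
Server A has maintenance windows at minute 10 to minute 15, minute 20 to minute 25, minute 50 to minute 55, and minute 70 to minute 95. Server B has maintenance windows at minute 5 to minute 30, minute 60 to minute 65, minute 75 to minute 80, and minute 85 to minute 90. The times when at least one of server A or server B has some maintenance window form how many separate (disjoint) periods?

A ∪ B = minute 5 to minute 30, minute 50 to minute 55, minute 60 to minute 65, minute 70 to minute 95.
That is 4 disjoint pieces.

4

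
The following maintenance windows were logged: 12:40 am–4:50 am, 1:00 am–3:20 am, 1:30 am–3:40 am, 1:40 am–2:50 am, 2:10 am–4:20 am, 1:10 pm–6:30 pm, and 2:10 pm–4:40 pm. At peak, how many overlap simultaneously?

Sweep endpoints in order; track running count of active intervals.
Peak of 5 reached at 2:10 am.

5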